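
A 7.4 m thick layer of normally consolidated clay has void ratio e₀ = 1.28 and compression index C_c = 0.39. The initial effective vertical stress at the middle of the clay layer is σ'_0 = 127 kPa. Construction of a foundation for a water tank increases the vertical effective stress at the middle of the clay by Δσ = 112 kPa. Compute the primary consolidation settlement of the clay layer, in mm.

Final effective stress: σ'_f = σ'_0 + Δσ = 127 + 112 = 239 kPa.
Normally consolidated clay, so the full stress increment lies on the virgin compression line:
S_c = C_c·H/(1+e₀)·log₁₀(σ'_f/σ'_0) = 0.39×7.4/(1+1.28)×log₁₀(239/127)
    = 1.2658 × 0.27459 = 0.3476 m

S_c ≈ 348 mm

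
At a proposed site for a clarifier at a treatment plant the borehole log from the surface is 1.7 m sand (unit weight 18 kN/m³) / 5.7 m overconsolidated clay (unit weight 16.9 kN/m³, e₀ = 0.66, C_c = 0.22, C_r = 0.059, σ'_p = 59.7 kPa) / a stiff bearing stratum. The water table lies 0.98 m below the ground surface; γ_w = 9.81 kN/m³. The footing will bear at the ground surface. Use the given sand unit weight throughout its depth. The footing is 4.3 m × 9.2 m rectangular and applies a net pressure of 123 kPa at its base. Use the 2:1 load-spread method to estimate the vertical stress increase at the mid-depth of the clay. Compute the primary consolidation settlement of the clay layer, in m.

Mid-depth of clay below the ground surface: z = 1.7 + 5.7/2 = 4.55 m.
Total vertical stress at mid-clay: σ_v = 18×1.7 + 16.9×2.85 = 78.765 kPa.
Pore pressure: u = 9.81×(4.55 − 0.98) = 35.022 kPa.
Initial effective stress: σ'_0 = σ_v − u = 78.765 − 35.022 = 43.743 kPa.
Stress increase at mid-clay by the 2:1 spreading method:
Δσ = qBL/((B+z)(L+z)) = 123×4.3×9.2/((4.3+4.55)(9.2+4.55)) = 39.987 kPa
Final effective stress: σ'_f = 43.743 + 39.987 = 83.73 kPa.
σ'_f = 83.73 > σ'_p = 59.7 kPa, so the stress path crosses the preconsolidation pressure — recompression up to σ'_p, then virgin compression beyond:
S_c = H/(1+e₀)·[C_r·log₁₀(σ'_p/σ'_0) + C_c·log₁₀(σ'_f/σ'_p)]
    = 5.7/1.66 × [0.059×log₁₀(59.7/43.743) + 0.22×log₁₀(83.73/59.7)]
    = 3.4337 × [0.0079689 + 0.032319] = 0.1383 m

S_c ≈ 0.138 m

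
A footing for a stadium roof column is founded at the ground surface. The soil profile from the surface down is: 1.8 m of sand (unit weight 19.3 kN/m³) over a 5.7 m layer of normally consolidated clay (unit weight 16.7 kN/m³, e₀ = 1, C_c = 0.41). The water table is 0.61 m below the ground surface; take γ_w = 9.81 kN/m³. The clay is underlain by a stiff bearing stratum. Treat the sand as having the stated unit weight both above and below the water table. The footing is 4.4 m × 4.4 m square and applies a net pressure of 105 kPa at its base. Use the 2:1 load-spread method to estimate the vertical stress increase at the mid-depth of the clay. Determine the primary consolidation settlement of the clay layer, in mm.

S_c ≈ 233 mm

Mid-depth of clay below the ground surface: z = 1.8 + 5.7/2 = 4.65 m.
Total vertical stress at mid-clay: σ_v = 19.3×1.8 + 16.7×2.85 = 82.335 kPa.
Pore pressure: u = 9.81×(4.65 − 0.61) = 39.632 kPa.
Initial effective stress: σ'_0 = σ_v − u = 82.335 − 39.632 = 42.703 kPa.
Stress increase at mid-clay by the 2:1 spreading method:
Δσ = qBL/((B+z)(L+z)) = 105×4.4×4.4/((4.4+4.65)(4.4+4.65)) = 24.82 kPa
Final effective stress: σ'_f = σ'_0 + Δσ = 42.703 + 24.82 = 67.523 kPa.
Normally consolidated clay, so the full stress increment lies on the virgin compression line:
S_c = C_c·H/(1+e₀)·log₁₀(σ'_f/σ'_0) = 0.41×5.7/(1+1)×log₁₀(67.523/42.703)
    = 1.1685 × 0.19899 = 0.2325 m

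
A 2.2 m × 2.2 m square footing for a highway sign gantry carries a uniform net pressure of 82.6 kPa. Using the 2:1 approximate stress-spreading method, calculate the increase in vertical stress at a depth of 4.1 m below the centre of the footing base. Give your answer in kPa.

By the 2:1 method the load spreads at 1 horizontal : 2 vertical, so at depth z the loaded area has grown by z in each plan dimension:
Δσ = qBL/((B+z)(L+z)) = 82.6×2.2×2.2/((2.2+4.1)(2.2+4.1)) = 10.073 kPa

Δσ_z ≈ 10.1 kPa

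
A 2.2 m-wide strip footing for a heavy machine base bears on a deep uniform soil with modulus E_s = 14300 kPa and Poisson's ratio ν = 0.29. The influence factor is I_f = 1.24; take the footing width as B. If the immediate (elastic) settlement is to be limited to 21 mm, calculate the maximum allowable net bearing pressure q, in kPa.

S_e = q·B·(1−ν²)/E_s · I_f  ⇒  q = S_e·E_s / (B·(1−ν²)·I_f).
q = 0.021 × 14300 / (2.2 × 0.9159 × 1.24) = 120.2 kPa

q ≈ 120 kPa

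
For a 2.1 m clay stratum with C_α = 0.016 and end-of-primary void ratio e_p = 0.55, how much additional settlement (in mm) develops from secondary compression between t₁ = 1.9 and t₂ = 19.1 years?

Secondary compression: S_s = C_α·H/(1+e_p)·log₁₀(t₂/t₁)
S_s = 0.016×2.1/(1+0.55)×log₁₀(19.1/1.9)
    = 0.02168 × 1.002 = 0.02173 m

S_s ≈ 21.7 mm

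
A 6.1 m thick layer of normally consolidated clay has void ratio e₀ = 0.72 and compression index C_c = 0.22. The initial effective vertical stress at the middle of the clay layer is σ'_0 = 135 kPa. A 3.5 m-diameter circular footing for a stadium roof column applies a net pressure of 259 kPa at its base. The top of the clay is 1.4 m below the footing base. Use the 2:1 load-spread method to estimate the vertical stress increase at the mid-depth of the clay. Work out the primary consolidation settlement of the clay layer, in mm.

S_c ≈ 107 mm

Mid-depth of clay below the footing base: z = 1.4 + 6.1/2 = 4.45 m.
Stress increase at mid-clay by the 2:1 spreading method:
Δσ ≈ qD²/(D+z)² = 259×3.5²/(3.5+4.45)² = 50.2 kPa
Final effective stress: σ'_f = σ'_0 + Δσ = 135 + 50.2 = 185.2 kPa.
Normally consolidated clay, so the full stress increment lies on the virgin compression line:
S_c = C_c·H/(1+e₀)·log₁₀(σ'_f/σ'_0) = 0.22×6.1/(1+0.72)×log₁₀(185.2/135)
    = 0.78023 × 0.13731 = 0.1071 m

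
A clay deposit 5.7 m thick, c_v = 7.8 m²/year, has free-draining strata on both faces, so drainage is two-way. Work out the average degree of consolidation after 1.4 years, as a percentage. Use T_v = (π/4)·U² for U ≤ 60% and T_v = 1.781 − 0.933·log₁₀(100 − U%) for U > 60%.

Drainage path length: H_d = H/2 = 2.85 m (double drainage).
T_v = c_v·t/H_d² = 7.8×1.4/2.85² = 1.3444.
T_v = 1.3444 corresponds to the U > 60% branch:
U = 1 − 10^((1.781 − T_v)/0.933)/100 = 0.9706

U ≈ 97.1 %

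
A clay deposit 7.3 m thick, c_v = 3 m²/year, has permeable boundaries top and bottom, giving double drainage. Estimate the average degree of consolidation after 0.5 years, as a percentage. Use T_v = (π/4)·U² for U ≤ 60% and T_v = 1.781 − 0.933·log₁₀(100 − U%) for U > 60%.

Drainage path length: H_d = H/2 = 3.65 m (double drainage).
T_v = c_v·t/H_d² = 3×0.5/3.65² = 0.11259.
T_v = 0.11259 corresponds to the U ≤ 60% branch:
U = √(4T_v/π) = 0.3786

U ≈ 37.9 %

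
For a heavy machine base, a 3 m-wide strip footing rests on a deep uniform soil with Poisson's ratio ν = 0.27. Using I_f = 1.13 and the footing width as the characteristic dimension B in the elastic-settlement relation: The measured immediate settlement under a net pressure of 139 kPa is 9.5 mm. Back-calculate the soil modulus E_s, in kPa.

E_s ≈ 46000 kPa

S_e = q·B·(1−ν²)/E_s · I_f  ⇒  E_s = q·B·(1−ν²)·I_f / S_e.
E_s = 139 × 3 × 0.9271 × 1.13 / 0.0095 = 45990 kPa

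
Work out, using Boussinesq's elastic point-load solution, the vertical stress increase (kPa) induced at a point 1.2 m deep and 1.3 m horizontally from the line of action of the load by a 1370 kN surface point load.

Boussinesq vertical stress below a point load on an elastic half-space:
Δσ_z = 3P/(2πz²) · [1 + (r/z)²]^(−5/2)
r/z = 1.3/1.2 = 1.0833; [1+(r/z)²]^(−5/2) = 0.14356.
Δσ_z = 3×1370/(2π×1.2²) × 0.14356 = 454.25 × 0.14356 = 65.21 kPa

Δσ_z ≈ 65.2 kPa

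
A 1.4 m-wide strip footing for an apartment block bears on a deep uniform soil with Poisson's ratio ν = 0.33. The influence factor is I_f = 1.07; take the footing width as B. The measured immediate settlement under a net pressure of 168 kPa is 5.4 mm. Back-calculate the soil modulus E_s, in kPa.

S_e = q·B·(1−ν²)/E_s · I_f  ⇒  E_s = q·B·(1−ν²)·I_f / S_e.
E_s = 168 × 1.4 × 0.8911 × 1.07 / 0.0054 = 41530 kPa

E_s ≈ 41500 kPa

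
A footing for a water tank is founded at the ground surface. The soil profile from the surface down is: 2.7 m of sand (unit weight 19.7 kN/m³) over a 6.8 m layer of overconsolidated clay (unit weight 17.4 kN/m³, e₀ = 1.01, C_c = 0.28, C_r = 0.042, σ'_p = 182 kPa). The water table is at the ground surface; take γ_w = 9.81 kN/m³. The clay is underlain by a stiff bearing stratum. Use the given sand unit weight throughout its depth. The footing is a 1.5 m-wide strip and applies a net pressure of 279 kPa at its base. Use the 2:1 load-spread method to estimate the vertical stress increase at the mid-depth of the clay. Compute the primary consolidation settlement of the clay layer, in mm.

Mid-depth of clay below the ground surface: z = 2.7 + 6.8/2 = 6.1 m.
Total vertical stress at mid-clay: σ_v = 19.7×2.7 + 17.4×3.4 = 112.35 kPa.
Pore pressure: u = 9.81×(6.1 − 0) = 59.841 kPa.
Initial effective stress: σ'_0 = σ_v − u = 112.35 − 59.841 = 52.509 kPa.
Stress increase at mid-clay by the 2:1 spreading method:
Δσ = qB/(B+z) = 279×1.5/(1.5+6.1) = 55.066 kPa
Final effective stress: σ'_f = 52.509 + 55.066 = 107.58 kPa.
σ'_f = 107.58 ≤ σ'_p = 182 kPa, so the clay remains overconsolidated and only the recompression index applies:
S_c = C_r·H/(1+e₀)·log₁₀(σ'_f/σ'_0) = 0.042×6.8/2.01×log₁₀(107.58/52.509)
    = 0.14209 × 0.3115 = 0.04426 m

S_c ≈ 44.3 mm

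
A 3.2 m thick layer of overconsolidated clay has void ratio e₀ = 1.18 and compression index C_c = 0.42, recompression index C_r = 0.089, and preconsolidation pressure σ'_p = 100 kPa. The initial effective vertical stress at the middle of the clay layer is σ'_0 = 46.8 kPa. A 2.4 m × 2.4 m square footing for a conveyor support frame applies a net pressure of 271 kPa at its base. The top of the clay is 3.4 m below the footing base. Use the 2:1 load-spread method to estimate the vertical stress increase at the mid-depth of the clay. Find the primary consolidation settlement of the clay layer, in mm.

S_c ≈ 27 mm

Mid-depth of clay below the footing base: z = 3.4 + 3.2/2 = 5 m.
Stress increase at mid-clay by the 2:1 spreading method:
Δσ = qBL/((B+z)(L+z)) = 271×2.4×2.4/((2.4+5)(2.4+5)) = 28.505 kPa
Final effective stress: σ'_f = 46.8 + 28.505 = 75.305 kPa.
σ'_f = 75.305 ≤ σ'_p = 100 kPa, so the clay remains overconsolidated and only the recompression index applies:
S_c = C_r·H/(1+e₀)·log₁₀(σ'_f/σ'_0) = 0.089×3.2/2.18×log₁₀(75.305/46.8)
    = 0.13064 × 0.20658 = 0.02699 m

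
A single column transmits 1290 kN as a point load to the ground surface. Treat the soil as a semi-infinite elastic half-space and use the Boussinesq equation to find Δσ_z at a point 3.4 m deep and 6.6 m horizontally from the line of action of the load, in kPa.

Boussinesq vertical stress below a point load on an elastic half-space:
Δσ_z = 3P/(2πz²) · [1 + (r/z)²]^(−5/2)
r/z = 6.6/3.4 = 1.9412; [1+(r/z)²]^(−5/2) = 0.020143.
Δσ_z = 3×1290/(2π×3.4²) × 0.020143 = 53.281 × 0.020143 = 1.073 kPa

Δσ_z ≈ 1.07 kPa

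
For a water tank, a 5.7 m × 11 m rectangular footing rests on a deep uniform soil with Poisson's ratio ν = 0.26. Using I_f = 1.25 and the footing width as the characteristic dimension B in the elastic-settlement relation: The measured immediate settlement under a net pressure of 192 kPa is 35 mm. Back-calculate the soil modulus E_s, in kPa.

E_s ≈ 36400 kPa

S_e = q·B·(1−ν²)/E_s · I_f  ⇒  E_s = q·B·(1−ν²)·I_f / S_e.
E_s = 192 × 5.7 × 0.9324 × 1.25 / 0.035 = 36440 kPa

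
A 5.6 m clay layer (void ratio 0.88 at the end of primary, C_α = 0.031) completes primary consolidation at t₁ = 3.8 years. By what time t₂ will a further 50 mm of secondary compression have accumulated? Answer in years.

S_s = C_α·H/(1+e_p)·log₁₀(t₂/t₁) ⇒ log₁₀(t₂/t₁) = S_s·(1+e_p)/(C_α·H).
log₁₀(t₂/t₁) = 0.05 × (1+0.88) / (0.031×5.6) = 0.5415
t₂ = t₁ × 10^0.5415 = 3.8 × 3.479 = 13.22 years

t₂ ≈ 13.2 years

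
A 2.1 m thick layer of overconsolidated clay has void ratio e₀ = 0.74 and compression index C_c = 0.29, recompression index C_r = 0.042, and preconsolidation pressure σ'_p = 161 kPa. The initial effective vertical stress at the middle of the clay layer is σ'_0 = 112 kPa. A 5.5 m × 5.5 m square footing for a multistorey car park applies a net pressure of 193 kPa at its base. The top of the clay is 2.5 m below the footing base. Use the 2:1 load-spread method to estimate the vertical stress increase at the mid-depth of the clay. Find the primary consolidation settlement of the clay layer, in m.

S_c ≈ 0.0277 m

Mid-depth of clay below the footing base: z = 2.5 + 2.1/2 = 3.55 m.
Stress increase at mid-clay by the 2:1 spreading method:
Δσ = qBL/((B+z)(L+z)) = 193×5.5×5.5/((5.5+3.55)(5.5+3.55)) = 71.283 kPa
Final effective stress: σ'_f = 112 + 71.283 = 183.28 kPa.
σ'_f = 183.28 > σ'_p = 161 kPa, so the stress path crosses the preconsolidation pressure — recompression up to σ'_p, then virgin compression beyond:
S_c = H/(1+e₀)·[C_r·log₁₀(σ'_p/σ'_0) + C_c·log₁₀(σ'_f/σ'_p)]
    = 2.1/1.74 × [0.042×log₁₀(161/112) + 0.29×log₁₀(183.28/161)]
    = 1.2069 × [0.0066195 + 0.016324] = 0.02769 m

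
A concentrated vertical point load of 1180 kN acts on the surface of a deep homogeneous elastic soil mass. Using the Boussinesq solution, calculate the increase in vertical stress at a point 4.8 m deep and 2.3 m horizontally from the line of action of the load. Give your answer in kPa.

Boussinesq vertical stress below a point load on an elastic half-space:
Δσ_z = 3P/(2πz²) · [1 + (r/z)²]^(−5/2)
r/z = 2.3/4.8 = 0.47917; [1+(r/z)²]^(−5/2) = 0.59647.
Δσ_z = 3×1180/(2π×4.8²) × 0.59647 = 24.453 × 0.59647 = 14.59 kPa

Δσ_z ≈ 14.6 kPa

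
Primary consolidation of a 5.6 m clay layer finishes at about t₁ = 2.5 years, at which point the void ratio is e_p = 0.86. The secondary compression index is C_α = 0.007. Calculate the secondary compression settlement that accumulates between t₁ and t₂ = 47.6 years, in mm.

S_s ≈ 27 mm

Secondary compression: S_s = C_α·H/(1+e_p)·log₁₀(t₂/t₁)
S_s = 0.007×5.6/(1+0.86)×log₁₀(47.6/2.5)
    = 0.02108 × 1.28 = 0.02697 m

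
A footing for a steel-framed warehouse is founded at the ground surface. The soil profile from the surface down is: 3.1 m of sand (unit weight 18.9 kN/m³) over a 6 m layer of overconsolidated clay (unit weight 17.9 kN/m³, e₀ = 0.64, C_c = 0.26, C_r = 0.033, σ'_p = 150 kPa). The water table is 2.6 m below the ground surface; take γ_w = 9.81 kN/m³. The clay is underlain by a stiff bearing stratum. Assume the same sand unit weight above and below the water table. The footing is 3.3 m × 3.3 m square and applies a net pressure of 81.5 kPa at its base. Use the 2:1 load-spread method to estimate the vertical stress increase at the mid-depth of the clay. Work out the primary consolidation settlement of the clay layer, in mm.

S_c ≈ 6.36 mm

Mid-depth of clay below the ground surface: z = 3.1 + 6/2 = 6.1 m.
Total vertical stress at mid-clay: σ_v = 18.9×3.1 + 17.9×3 = 112.29 kPa.
Pore pressure: u = 9.81×(6.1 − 2.6) = 34.335 kPa.
Initial effective stress: σ'_0 = σ_v − u = 112.29 − 34.335 = 77.955 kPa.
Stress increase at mid-clay by the 2:1 spreading method:
Δσ = qBL/((B+z)(L+z)) = 81.5×3.3×3.3/((3.3+6.1)(3.3+6.1)) = 10.045 kPa
Final effective stress: σ'_f = 77.955 + 10.045 = 88 kPa.
σ'_f = 88 ≤ σ'_p = 150 kPa, so the clay remains overconsolidated and only the recompression index applies:
S_c = C_r·H/(1+e₀)·log₁₀(σ'_f/σ'_0) = 0.033×6/1.64×log₁₀(88/77.955)
    = 0.12073 × 0.052639 = 0.006355 m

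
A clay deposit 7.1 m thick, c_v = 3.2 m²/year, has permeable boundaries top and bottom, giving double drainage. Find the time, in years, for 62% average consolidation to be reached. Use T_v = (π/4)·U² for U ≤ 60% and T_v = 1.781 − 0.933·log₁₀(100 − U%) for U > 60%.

t ≈ 1.21 years

Drainage path length: H_d = H/2 = 3.55 m (double drainage).
U > 60%: T_v = 1.781 − 0.933·log₁₀(100 − 62) = 0.30706.
t = T_v·H_d²/c_v = 0.30706×3.55²/3.2 = 1.209 years.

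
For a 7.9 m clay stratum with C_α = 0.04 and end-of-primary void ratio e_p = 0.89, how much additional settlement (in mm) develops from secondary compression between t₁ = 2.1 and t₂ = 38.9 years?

S_s ≈ 212 mm

Secondary compression: S_s = C_α·H/(1+e_p)·log₁₀(t₂/t₁)
S_s = 0.04×7.9/(1+0.89)×log₁₀(38.9/2.1)
    = 0.1672 × 1.268 = 0.212 m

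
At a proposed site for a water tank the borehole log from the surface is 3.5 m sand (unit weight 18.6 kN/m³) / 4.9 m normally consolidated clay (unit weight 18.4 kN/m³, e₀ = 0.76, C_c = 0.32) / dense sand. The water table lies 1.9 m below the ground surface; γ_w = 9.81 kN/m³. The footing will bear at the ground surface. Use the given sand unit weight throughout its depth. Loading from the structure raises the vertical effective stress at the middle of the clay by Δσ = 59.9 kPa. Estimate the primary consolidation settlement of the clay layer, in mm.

Mid-depth of clay below the ground surface: z = 3.5 + 4.9/2 = 5.95 m.
Total vertical stress at mid-clay: σ_v = 18.6×3.5 + 18.4×2.45 = 110.18 kPa.
Pore pressure: u = 9.81×(5.95 − 1.9) = 39.73 kPa.
Initial effective stress: σ'_0 = σ_v − u = 110.18 − 39.73 = 70.45 kPa.
Final effective stress: σ'_f = σ'_0 + Δσ = 70.45 + 59.9 = 130.35 kPa.
Normally consolidated clay, so the full stress increment lies on the virgin compression line:
S_c = C_c·H/(1+e₀)·log₁₀(σ'_f/σ'_0) = 0.32×4.9/(1+0.76)×log₁₀(130.35/70.45)
    = 0.89091 × 0.26723 = 0.2381 m

S_c ≈ 238 mm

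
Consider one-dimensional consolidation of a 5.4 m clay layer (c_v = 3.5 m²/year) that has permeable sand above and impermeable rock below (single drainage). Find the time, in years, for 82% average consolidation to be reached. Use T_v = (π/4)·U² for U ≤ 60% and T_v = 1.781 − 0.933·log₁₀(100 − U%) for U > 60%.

t ≈ 5.08 years

Drainage path length: H_d = H = 5.4 m (single drainage).
U > 60%: T_v = 1.781 − 0.933·log₁₀(100 − 82) = 0.60983.
t = T_v·H_d²/c_v = 0.60983×5.4²/3.5 = 5.081 years.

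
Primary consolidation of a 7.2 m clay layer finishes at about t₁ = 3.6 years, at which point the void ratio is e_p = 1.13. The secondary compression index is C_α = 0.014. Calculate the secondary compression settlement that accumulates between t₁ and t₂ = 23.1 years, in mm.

S_s ≈ 38.2 mm

Secondary compression: S_s = C_α·H/(1+e_p)·log₁₀(t₂/t₁)
S_s = 0.014×7.2/(1+1.13)×log₁₀(23.1/3.6)
    = 0.04732 × 0.8073 = 0.03821 m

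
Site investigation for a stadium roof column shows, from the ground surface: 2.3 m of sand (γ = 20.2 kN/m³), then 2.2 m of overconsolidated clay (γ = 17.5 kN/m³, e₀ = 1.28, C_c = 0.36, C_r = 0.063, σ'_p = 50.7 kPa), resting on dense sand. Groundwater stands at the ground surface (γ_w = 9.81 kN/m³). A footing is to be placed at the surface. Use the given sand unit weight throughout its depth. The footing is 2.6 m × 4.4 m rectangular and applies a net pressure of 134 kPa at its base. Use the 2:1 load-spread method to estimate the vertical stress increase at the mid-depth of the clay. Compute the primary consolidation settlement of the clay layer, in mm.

Mid-depth of clay below the ground surface: z = 2.3 + 2.2/2 = 3.4 m.
Total vertical stress at mid-clay: σ_v = 20.2×2.3 + 17.5×1.1 = 65.71 kPa.
Pore pressure: u = 9.81×(3.4 − 0) = 33.354 kPa.
Initial effective stress: σ'_0 = σ_v − u = 65.71 − 33.354 = 32.356 kPa.
Stress increase at mid-clay by the 2:1 spreading method:
Δσ = qBL/((B+z)(L+z)) = 134×2.6×4.4/((2.6+3.4)(4.4+3.4)) = 32.756 kPa
Final effective stress: σ'_f = 32.356 + 32.756 = 65.112 kPa.
σ'_f = 65.112 > σ'_p = 50.7 kPa, so the stress path crosses the preconsolidation pressure — recompression up to σ'_p, then virgin compression beyond:
S_c = H/(1+e₀)·[C_r·log₁₀(σ'_p/σ'_0) + C_c·log₁₀(σ'_f/σ'_p)]
    = 2.2/2.28 × [0.063×log₁₀(50.7/32.356) + 0.36×log₁₀(65.112/50.7)]
    = 0.96491 × [0.012288 + 0.039115] = 0.0496 m

S_c ≈ 49.6 mm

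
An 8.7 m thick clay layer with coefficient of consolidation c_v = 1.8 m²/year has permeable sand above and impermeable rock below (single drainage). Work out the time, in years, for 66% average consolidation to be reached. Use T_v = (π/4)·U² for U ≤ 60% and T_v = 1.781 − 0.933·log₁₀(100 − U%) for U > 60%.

Drainage path length: H_d = H = 8.7 m (single drainage).
U > 60%: T_v = 1.781 − 0.933·log₁₀(100 − 66) = 0.35213.
t = T_v·H_d²/c_v = 0.35213×8.7²/1.8 = 14.81 years.

t ≈ 14.8 years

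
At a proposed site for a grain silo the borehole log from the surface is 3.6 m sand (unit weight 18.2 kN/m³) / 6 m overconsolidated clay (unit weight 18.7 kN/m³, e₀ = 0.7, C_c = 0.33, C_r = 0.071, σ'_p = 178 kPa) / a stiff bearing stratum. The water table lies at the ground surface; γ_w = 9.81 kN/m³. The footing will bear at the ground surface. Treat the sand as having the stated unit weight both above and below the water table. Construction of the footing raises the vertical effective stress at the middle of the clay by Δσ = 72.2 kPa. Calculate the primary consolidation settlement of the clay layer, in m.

S_c ≈ 0.0892 m

Mid-depth of clay below the ground surface: z = 3.6 + 6/2 = 6.6 m.
Total vertical stress at mid-clay: σ_v = 18.2×3.6 + 18.7×3 = 121.62 kPa.
Pore pressure: u = 9.81×(6.6 − 0) = 64.746 kPa.
Initial effective stress: σ'_0 = σ_v − u = 121.62 − 64.746 = 56.874 kPa.
Final effective stress: σ'_f = 56.874 + 72.2 = 129.07 kPa.
σ'_f = 129.07 ≤ σ'_p = 178 kPa, so the clay remains overconsolidated and only the recompression index applies:
S_c = C_r·H/(1+e₀)·log₁₀(σ'_f/σ'_0) = 0.071×6/1.7×log₁₀(129.07/56.874)
    = 0.25059 × 0.35591 = 0.08919 m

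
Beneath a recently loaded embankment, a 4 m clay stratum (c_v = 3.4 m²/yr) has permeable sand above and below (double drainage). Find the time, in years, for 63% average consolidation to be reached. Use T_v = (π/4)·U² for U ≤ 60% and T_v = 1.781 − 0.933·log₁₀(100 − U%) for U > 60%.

Drainage path length: H_d = H/2 = 2 m (double drainage).
U > 60%: T_v = 1.781 − 0.933·log₁₀(100 − 63) = 0.31787.
t = T_v·H_d²/c_v = 0.31787×2²/3.4 = 0.374 years.

t ≈ 0.374 years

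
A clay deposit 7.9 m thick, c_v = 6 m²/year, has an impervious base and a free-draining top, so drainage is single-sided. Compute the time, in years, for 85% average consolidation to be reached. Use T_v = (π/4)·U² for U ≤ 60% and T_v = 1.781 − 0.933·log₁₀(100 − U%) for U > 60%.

t ≈ 7.11 years

Drainage path length: H_d = H = 7.9 m (single drainage).
U > 60%: T_v = 1.781 − 0.933·log₁₀(100 − 85) = 0.68371.
t = T_v·H_d²/c_v = 0.68371×7.9²/6 = 7.112 years.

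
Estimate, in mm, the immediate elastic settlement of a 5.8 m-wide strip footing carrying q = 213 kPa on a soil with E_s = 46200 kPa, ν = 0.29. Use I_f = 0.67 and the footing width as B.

S_e ≈ 16.4 mm

Immediate (elastic) settlement: S_e = q·B·(1−ν²)/E_s · I_f.
S_e = 213 × 5.8 × (1 − 0.29²) / 46200 × 0.67
    = 213 × 5.8 × 0.9159 / 46200 × 0.67
    = 0.01641 m = 16.41 mm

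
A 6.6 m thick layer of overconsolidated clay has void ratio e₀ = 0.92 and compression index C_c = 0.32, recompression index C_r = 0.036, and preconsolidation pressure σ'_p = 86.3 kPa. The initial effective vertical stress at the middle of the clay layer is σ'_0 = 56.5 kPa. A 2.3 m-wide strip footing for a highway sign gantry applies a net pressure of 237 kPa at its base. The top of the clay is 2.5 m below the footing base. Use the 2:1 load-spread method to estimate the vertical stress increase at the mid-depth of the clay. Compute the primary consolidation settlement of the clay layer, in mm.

Mid-depth of clay below the footing base: z = 2.5 + 6.6/2 = 5.8 m.
Stress increase at mid-clay by the 2:1 spreading method:
Δσ = qB/(B+z) = 237×2.3/(2.3+5.8) = 67.296 kPa
Final effective stress: σ'_f = 56.5 + 67.296 = 123.8 kPa.
σ'_f = 123.8 > σ'_p = 86.3 kPa, so the stress path crosses the preconsolidation pressure — recompression up to σ'_p, then virgin compression beyond:
S_c = H/(1+e₀)·[C_r·log₁₀(σ'_p/σ'_0) + C_c·log₁₀(σ'_f/σ'_p)]
    = 6.6/1.92 × [0.036×log₁₀(86.3/56.5) + 0.32×log₁₀(123.8/86.3)]
    = 3.4375 × [0.0066226 + 0.050147] = 0.1951 m

S_c ≈ 195 mm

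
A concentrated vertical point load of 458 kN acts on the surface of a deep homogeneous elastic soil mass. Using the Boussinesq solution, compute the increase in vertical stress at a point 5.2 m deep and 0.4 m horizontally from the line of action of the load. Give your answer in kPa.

Boussinesq vertical stress below a point load on an elastic half-space:
Δσ_z = 3P/(2πz²) · [1 + (r/z)²]^(−5/2)
r/z = 0.4/5.2 = 0.076923; [1+(r/z)²]^(−5/2) = 0.98536.
Δσ_z = 3×458/(2π×5.2²) × 0.98536 = 8.0872 × 0.98536 = 7.969 kPa

Δσ_z ≈ 7.97 kPa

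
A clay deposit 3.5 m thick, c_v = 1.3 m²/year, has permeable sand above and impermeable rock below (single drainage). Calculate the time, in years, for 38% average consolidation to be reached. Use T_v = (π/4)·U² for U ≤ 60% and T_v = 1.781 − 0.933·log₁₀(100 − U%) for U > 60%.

Drainage path length: H_d = H = 3.5 m (single drainage).
U ≤ 60%: T_v = (π/4)·U² = (π/4)×0.38² = 0.11341.
t = T_v·H_d²/c_v = 0.11341×3.5²/1.3 = 1.069 years.

t ≈ 1.07 years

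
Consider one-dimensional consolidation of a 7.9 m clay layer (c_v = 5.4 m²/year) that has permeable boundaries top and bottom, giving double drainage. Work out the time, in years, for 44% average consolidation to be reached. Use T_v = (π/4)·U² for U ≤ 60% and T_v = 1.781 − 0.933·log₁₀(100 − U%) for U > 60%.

t ≈ 0.439 years

Drainage path length: H_d = H/2 = 3.95 m (double drainage).
U ≤ 60%: T_v = (π/4)·U² = (π/4)×0.44² = 0.15205.
t = T_v·H_d²/c_v = 0.15205×3.95²/5.4 = 0.4393 years.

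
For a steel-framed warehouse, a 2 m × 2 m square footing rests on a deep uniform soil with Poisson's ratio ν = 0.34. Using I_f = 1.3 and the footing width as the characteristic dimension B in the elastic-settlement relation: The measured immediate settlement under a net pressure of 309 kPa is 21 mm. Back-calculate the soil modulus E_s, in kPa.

E_s ≈ 33800 kPa

S_e = q·B·(1−ν²)/E_s · I_f  ⇒  E_s = q·B·(1−ν²)·I_f / S_e.
E_s = 309 × 2 × 0.8844 × 1.3 / 0.021 = 33830 kPa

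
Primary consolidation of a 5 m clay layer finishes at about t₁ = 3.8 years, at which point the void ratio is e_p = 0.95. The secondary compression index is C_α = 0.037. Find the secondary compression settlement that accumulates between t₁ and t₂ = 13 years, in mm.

Secondary compression: S_s = C_α·H/(1+e_p)·log₁₀(t₂/t₁)
S_s = 0.037×5/(1+0.95)×log₁₀(13/3.8)
    = 0.09487 × 0.5342 = 0.05068 m

S_s ≈ 50.7 mm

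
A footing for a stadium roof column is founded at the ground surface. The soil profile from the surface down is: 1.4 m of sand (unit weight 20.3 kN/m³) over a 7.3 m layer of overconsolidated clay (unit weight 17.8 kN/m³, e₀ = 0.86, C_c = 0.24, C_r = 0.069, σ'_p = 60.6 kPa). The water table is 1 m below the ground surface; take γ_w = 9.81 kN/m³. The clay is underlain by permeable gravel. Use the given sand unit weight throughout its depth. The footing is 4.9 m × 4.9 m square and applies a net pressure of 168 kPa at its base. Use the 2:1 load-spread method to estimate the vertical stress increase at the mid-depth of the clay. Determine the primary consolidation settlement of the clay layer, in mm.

Mid-depth of clay below the ground surface: z = 1.4 + 7.3/2 = 5.05 m.
Total vertical stress at mid-clay: σ_v = 20.3×1.4 + 17.8×3.65 = 93.39 kPa.
Pore pressure: u = 9.81×(5.05 − 1) = 39.73 kPa.
Initial effective stress: σ'_0 = σ_v − u = 93.39 − 39.73 = 53.66 kPa.
Stress increase at mid-clay by the 2:1 spreading method:
Δσ = qBL/((B+z)(L+z)) = 168×4.9×4.9/((4.9+5.05)(4.9+5.05)) = 40.743 kPa
Final effective stress: σ'_f = 53.66 + 40.743 = 94.403 kPa.
σ'_f = 94.403 > σ'_p = 60.6 kPa, so the stress path crosses the preconsolidation pressure — recompression up to σ'_p, then virgin compression beyond:
S_c = H/(1+e₀)·[C_r·log₁₀(σ'_p/σ'_0) + C_c·log₁₀(σ'_f/σ'_p)]
    = 7.3/1.86 × [0.069×log₁₀(60.6/53.66) + 0.24×log₁₀(94.403/60.6)]
    = 3.9247 × [0.0036447 + 0.046203] = 0.1956 m

S_c ≈ 196 mm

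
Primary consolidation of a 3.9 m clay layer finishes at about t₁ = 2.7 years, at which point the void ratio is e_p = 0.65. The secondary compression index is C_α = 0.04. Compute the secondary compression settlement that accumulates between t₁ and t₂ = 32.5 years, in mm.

S_s ≈ 102 mm

Secondary compression: S_s = C_α·H/(1+e_p)·log₁₀(t₂/t₁)
S_s = 0.04×3.9/(1+0.65)×log₁₀(32.5/2.7)
    = 0.09455 × 1.081 = 0.1022 m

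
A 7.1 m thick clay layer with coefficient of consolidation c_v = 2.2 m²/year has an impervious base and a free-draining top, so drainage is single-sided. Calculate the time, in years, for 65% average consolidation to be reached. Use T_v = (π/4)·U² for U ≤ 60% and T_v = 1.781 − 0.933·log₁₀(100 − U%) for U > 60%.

Drainage path length: H_d = H = 7.1 m (single drainage).
U > 60%: T_v = 1.781 − 0.933·log₁₀(100 − 65) = 0.34038.
t = T_v·H_d²/c_v = 0.34038×7.1²/2.2 = 7.799 years.

t ≈ 7.8 years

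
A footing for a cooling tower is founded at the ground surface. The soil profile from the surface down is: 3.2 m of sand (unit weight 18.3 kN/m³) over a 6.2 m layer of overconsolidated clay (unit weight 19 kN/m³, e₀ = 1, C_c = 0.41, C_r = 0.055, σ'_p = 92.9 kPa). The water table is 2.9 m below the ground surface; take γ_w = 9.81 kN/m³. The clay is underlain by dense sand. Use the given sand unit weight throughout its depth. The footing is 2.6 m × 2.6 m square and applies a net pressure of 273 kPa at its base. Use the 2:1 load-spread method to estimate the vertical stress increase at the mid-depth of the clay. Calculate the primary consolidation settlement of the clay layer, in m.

S_c ≈ 0.0875 m

Mid-depth of clay below the ground surface: z = 3.2 + 6.2/2 = 6.3 m.
Total vertical stress at mid-clay: σ_v = 18.3×3.2 + 19×3.1 = 117.46 kPa.
Pore pressure: u = 9.81×(6.3 − 2.9) = 33.354 kPa.
Initial effective stress: σ'_0 = σ_v − u = 117.46 − 33.354 = 84.106 kPa.
Stress increase at mid-clay by the 2:1 spreading method:
Δσ = qBL/((B+z)(L+z)) = 273×2.6×2.6/((2.6+6.3)(2.6+6.3)) = 23.299 kPa
Final effective stress: σ'_f = 84.106 + 23.299 = 107.41 kPa.
σ'_f = 107.41 > σ'_p = 92.9 kPa, so the stress path crosses the preconsolidation pressure — recompression up to σ'_p, then virgin compression beyond:
S_c = H/(1+e₀)·[C_r·log₁₀(σ'_p/σ'_0) + C_c·log₁₀(σ'_f/σ'_p)]
    = 6.2/2 × [0.055×log₁₀(92.9/84.106) + 0.41×log₁₀(107.41/92.9)]
    = 3.1 × [0.0023754 + 0.025842] = 0.08747 m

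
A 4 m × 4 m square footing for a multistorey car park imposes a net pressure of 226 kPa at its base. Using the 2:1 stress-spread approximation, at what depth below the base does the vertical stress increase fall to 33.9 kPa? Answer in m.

2:1 spreading — at depth z the loaded area has grown by z in each plan dimension:
qB²/(B+z)² = Δσ_z ⇒ z = B(√(q/Δσ_z) − 1) = 4×(√(226/33.9) − 1) = 6.328 m

z ≈ 6.33 m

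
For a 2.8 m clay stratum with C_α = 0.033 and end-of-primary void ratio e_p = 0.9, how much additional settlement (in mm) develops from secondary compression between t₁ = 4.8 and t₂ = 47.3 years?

S_s ≈ 48.3 mm

Secondary compression: S_s = C_α·H/(1+e_p)·log₁₀(t₂/t₁)
S_s = 0.033×2.8/(1+0.9)×log₁₀(47.3/4.8)
    = 0.04863 × 0.9936 = 0.04832 m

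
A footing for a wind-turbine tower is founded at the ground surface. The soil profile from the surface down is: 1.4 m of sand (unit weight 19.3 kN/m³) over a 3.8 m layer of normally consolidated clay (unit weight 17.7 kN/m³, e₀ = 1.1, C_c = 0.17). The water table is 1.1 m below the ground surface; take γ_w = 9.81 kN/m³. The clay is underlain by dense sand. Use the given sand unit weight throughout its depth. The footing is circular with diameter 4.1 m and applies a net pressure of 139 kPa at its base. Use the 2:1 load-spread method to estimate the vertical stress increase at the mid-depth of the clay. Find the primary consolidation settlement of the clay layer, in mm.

S_c ≈ 98.6 mm

Mid-depth of clay below the ground surface: z = 1.4 + 3.8/2 = 3.3 m.
Total vertical stress at mid-clay: σ_v = 19.3×1.4 + 17.7×1.9 = 60.65 kPa.
Pore pressure: u = 9.81×(3.3 − 1.1) = 21.582 kPa.
Initial effective stress: σ'_0 = σ_v − u = 60.65 − 21.582 = 39.068 kPa.
Stress increase at mid-clay by the 2:1 spreading method:
Δσ ≈ qD²/(D+z)² = 139×4.1²/(4.1+3.3)² = 42.67 kPa
Final effective stress: σ'_f = σ'_0 + Δσ = 39.068 + 42.67 = 81.738 kPa.
Normally consolidated clay, so the full stress increment lies on the virgin compression line:
S_c = C_c·H/(1+e₀)·log₁₀(σ'_f/σ'_0) = 0.17×3.8/(1+1.1)×log₁₀(81.738/39.068)
    = 0.30762 × 0.3206 = 0.09862 m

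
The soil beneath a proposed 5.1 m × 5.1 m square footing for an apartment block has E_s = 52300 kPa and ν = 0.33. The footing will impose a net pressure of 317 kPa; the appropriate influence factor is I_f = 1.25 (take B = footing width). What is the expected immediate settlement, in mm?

S_e ≈ 34.4 mm

Immediate (elastic) settlement: S_e = q·B·(1−ν²)/E_s · I_f.
S_e = 317 × 5.1 × (1 − 0.33²) / 52300 × 1.25
    = 317 × 5.1 × 0.8911 / 52300 × 1.25
    = 0.03443 m = 34.43 mm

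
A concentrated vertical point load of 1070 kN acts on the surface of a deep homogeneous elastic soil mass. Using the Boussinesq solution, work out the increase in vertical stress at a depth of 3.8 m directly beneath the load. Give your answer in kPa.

Δσ_z ≈ 35.4 kPa

Boussinesq vertical stress below a point load on an elastic half-space:
Δσ_z = 3P/(2πz²) · [1 + (r/z)²]^(−5/2)
r/z = 0/3.8 = 0; [1+(r/z)²]^(−5/2) = 1.
Δσ_z = 3×1070/(2π×3.8²) × 1 = 35.38 × 1 = 35.38 kPa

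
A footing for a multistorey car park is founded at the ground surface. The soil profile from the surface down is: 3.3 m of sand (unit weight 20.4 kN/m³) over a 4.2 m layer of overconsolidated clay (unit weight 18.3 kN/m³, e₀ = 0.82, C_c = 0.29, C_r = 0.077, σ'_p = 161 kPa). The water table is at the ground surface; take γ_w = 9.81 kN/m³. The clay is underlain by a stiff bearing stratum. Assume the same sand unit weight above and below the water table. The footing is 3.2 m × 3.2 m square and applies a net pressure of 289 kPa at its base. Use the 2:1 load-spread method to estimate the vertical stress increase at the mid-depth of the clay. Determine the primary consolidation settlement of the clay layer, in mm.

S_c ≈ 43.5 mm

Mid-depth of clay below the ground surface: z = 3.3 + 4.2/2 = 5.4 m.
Total vertical stress at mid-clay: σ_v = 20.4×3.3 + 18.3×2.1 = 105.75 kPa.
Pore pressure: u = 9.81×(5.4 − 0) = 52.974 kPa.
Initial effective stress: σ'_0 = σ_v − u = 105.75 − 52.974 = 52.776 kPa.
Stress increase at mid-clay by the 2:1 spreading method:
Δσ = qBL/((B+z)(L+z)) = 289×3.2×3.2/((3.2+5.4)(3.2+5.4)) = 40.013 kPa
Final effective stress: σ'_f = 52.776 + 40.013 = 92.789 kPa.
σ'_f = 92.789 ≤ σ'_p = 161 kPa, so the clay remains overconsolidated and only the recompression index applies:
S_c = C_r·H/(1+e₀)·log₁₀(σ'_f/σ'_0) = 0.077×4.2/1.82×log₁₀(92.789/52.776)
    = 0.17769 × 0.24506 = 0.04355 m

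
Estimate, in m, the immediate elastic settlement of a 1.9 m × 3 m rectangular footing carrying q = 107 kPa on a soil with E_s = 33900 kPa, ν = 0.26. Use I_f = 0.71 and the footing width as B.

S_e ≈ 0.00397 m

Immediate (elastic) settlement: S_e = q·B·(1−ν²)/E_s · I_f.
S_e = 107 × 1.9 × (1 − 0.26²) / 33900 × 0.71
    = 107 × 1.9 × 0.9324 / 33900 × 0.71
    = 0.00397 m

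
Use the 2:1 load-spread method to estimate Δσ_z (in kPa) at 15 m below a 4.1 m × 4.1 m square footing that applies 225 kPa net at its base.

Δσ_z ≈ 10.4 kPa

By the 2:1 method the load spreads at 1 horizontal : 2 vertical, so at depth z the loaded area has grown by z in each plan dimension:
Δσ = qBL/((B+z)(L+z)) = 225×4.1×4.1/((4.1+15)(4.1+15)) = 10.368 kPa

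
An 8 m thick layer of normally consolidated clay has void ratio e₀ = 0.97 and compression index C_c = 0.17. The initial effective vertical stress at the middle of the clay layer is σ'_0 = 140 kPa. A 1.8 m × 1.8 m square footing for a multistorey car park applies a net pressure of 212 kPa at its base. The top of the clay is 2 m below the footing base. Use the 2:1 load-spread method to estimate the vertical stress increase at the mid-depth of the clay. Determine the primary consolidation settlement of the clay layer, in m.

Mid-depth of clay below the footing base: z = 2 + 8/2 = 6 m.
Stress increase at mid-clay by the 2:1 spreading method:
Δσ = qBL/((B+z)(L+z)) = 212×1.8×1.8/((1.8+6)(1.8+6)) = 11.29 kPa
Final effective stress: σ'_f = σ'_0 + Δσ = 140 + 11.29 = 151.29 kPa.
Normally consolidated clay, so the full stress increment lies on the virgin compression line:
S_c = C_c·H/(1+e₀)·log₁₀(σ'_f/σ'_0) = 0.17×8/(1+0.97)×log₁₀(151.29/140)
    = 0.69036 × 0.033682 = 0.02325 m

S_c ≈ 0.0233 m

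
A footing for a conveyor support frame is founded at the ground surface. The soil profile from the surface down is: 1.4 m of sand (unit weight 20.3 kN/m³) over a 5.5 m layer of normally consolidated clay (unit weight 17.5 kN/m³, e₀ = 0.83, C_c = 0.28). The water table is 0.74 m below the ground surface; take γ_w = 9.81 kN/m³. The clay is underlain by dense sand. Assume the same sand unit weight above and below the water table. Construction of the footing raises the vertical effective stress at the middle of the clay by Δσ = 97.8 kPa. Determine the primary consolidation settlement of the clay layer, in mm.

S_c ≈ 433 mm

Mid-depth of clay below the ground surface: z = 1.4 + 5.5/2 = 4.15 m.
Total vertical stress at mid-clay: σ_v = 20.3×1.4 + 17.5×2.75 = 76.545 kPa.
Pore pressure: u = 9.81×(4.15 − 0.74) = 33.452 kPa.
Initial effective stress: σ'_0 = σ_v − u = 76.545 − 33.452 = 43.093 kPa.
Final effective stress: σ'_f = σ'_0 + Δσ = 43.093 + 97.8 = 140.89 kPa.
Normally consolidated clay, so the full stress increment lies on the virgin compression line:
S_c = C_c·H/(1+e₀)·log₁₀(σ'_f/σ'_0) = 0.28×5.5/(1+0.83)×log₁₀(140.89/43.093)
    = 0.84153 × 0.51447 = 0.4329 m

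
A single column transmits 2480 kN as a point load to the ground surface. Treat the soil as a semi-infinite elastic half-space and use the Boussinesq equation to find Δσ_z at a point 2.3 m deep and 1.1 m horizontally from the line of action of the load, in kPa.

Δσ_z ≈ 134 kPa

Boussinesq vertical stress below a point load on an elastic half-space:
Δσ_z = 3P/(2πz²) · [1 + (r/z)²]^(−5/2)
r/z = 1.1/2.3 = 0.47826; [1+(r/z)²]^(−5/2) = 0.59752.
Δσ_z = 3×2480/(2π×2.3²) × 0.59752 = 223.84 × 0.59752 = 133.7 kPa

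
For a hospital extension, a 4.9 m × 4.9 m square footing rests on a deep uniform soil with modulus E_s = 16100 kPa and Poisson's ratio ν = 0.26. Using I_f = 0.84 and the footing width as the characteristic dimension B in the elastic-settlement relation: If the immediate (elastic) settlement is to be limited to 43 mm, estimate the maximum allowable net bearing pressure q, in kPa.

q ≈ 180 kPa

S_e = q·B·(1−ν²)/E_s · I_f  ⇒  q = S_e·E_s / (B·(1−ν²)·I_f).
q = 0.043 × 16100 / (4.9 × 0.9324 × 0.84) = 180.4 kPa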